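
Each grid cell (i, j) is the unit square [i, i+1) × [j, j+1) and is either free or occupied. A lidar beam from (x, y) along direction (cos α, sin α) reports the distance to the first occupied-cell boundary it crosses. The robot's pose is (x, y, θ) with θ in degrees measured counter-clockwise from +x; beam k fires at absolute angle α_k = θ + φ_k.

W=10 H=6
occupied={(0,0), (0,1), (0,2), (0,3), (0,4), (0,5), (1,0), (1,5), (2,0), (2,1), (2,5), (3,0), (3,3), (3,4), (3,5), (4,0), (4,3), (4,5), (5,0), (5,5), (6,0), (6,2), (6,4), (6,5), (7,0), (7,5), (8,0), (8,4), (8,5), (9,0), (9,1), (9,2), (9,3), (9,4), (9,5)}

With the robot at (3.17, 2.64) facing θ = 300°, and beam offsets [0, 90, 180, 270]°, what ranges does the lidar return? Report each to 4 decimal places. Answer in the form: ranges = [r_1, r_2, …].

ranges = [1.8937, 0.7200, 2.7251, 1.2800]

beam 1: φ=0°, α=300°
  d=(0.5000,-0.8660)  start (3,2)  tX=1.6600 tY=0.7390  stride 1/|dx|=2.0000 1/|dy|=1.1547
    cross y-line → (3,1), t=0.7390
    cross x-line → (4,1), t=1.6600
    cross y-line → (4,0), t=1.8937 (wall)
  → r_1 = 1.8937
beam 2: φ=90°, α=30°
  d=(0.8660,0.5000)  start (3,2)  tX=0.9584 tY=0.7200  stride 1/|dx|=1.1547 1/|dy|=2.0000
    cross y-line → (3,3), t=0.7200 (wall)
  → r_2 = 0.7200
beam 3: φ=180°, α=120°
  d=(-0.5000,0.8660)  start (3,2)  tX=0.3400 tY=0.4157  stride 1/|dx|=2.0000 1/|dy|=1.1547
    cross x-line → (2,2), t=0.3400
    cross y-line → (2,3), t=0.4157
    cross y-line → (2,4), t=1.5704
    cross x-line → (1,4), t=2.3400
    cross y-line → (1,5), t=2.7251 (wall)
  → r_3 = 2.7251
beam 4: φ=270°, α=210°
  d=(-0.8660,-0.5000)  start (3,2)  tX=0.1963 tY=1.2800  stride 1/|dx|=1.1547 1/|dy|=2.0000
    cross x-line → (2,2), t=0.1963
    cross y-line → (2,1), t=1.2800 (wall)
  → r_4 = 1.2800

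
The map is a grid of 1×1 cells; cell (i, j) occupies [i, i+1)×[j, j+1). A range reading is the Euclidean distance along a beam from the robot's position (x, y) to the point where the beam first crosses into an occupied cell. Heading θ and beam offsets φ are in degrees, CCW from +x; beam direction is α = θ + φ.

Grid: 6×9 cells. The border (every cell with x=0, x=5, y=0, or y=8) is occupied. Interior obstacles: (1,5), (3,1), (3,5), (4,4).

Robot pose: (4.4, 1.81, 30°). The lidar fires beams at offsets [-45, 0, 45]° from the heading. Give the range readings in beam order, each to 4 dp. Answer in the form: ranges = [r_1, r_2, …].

ranges = [0.6212, 0.6928, 2.2673]

beam 1: φ=-45°, α=345°
  cosα=0.9659 sinα=-0.2588 | (4,1) | tMaxX 0.6212 tMaxY 3.1296 | tΔX 1.0353 tΔY 3.8637
    t=0.6212 [x] (5,1) — stop
  → r_1 = 0.6212
beam 2: φ=0°, α=30°
  cosα=0.8660 sinα=0.5000 | (4,1) | tMaxX 0.6928 tMaxY 0.3800 | tΔX 1.1547 tΔY 2.0000
    t=0.3800 [y] (4,2)
    t=0.6928 [x] (5,2) — stop
  → r_2 = 0.6928
beam 3: φ=45°, α=75°
  cosα=0.2588 sinα=0.9659 | (4,1) | tMaxX 2.3182 tMaxY 0.1967 | tΔX 3.8637 tΔY 1.0353
    t=0.1967 [y] (4,2)
    t=1.2320 [y] (4,3)
    t=2.2673 [y] (4,4) — stop
  → r_3 = 2.2673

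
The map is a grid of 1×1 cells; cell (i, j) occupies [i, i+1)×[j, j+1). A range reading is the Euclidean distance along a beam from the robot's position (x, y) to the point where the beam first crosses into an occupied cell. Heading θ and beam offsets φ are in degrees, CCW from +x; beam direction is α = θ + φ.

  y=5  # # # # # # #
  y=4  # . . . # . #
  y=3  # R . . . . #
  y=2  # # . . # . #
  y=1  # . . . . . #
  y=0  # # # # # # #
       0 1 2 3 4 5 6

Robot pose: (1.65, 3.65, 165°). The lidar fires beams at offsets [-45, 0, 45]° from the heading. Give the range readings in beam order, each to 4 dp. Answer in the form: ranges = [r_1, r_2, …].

beam 1: φ=-45°, α=120°
  direction (-0.5000, 0.8660); cell (1,3); t to first gridline: x 1.3000, y 0.4041 (then +2.0000 / +1.1547)
    (1,4) via y @ 0.4041
    (0,4) via x @ 1.3000  # hit
  → r_1 = 1.3000
beam 2: φ=0°, α=165°
  direction (-0.9659, 0.2588); cell (1,3); t to first gridline: x 0.6729, y 1.3523 (then +1.0353 / +3.8637)
    (0,3) via x @ 0.6729  # hit
  → r_2 = 0.6729
beam 3: φ=45°, α=210°
  direction (-0.8660, -0.5000); cell (1,3); t to first gridline: x 0.7506, y 1.3000 (then +1.1547 / +2.0000)
    (0,3) via x @ 0.7506  # hit
  → r_3 = 0.7506

ranges = [1.3000, 0.6729, 0.7506]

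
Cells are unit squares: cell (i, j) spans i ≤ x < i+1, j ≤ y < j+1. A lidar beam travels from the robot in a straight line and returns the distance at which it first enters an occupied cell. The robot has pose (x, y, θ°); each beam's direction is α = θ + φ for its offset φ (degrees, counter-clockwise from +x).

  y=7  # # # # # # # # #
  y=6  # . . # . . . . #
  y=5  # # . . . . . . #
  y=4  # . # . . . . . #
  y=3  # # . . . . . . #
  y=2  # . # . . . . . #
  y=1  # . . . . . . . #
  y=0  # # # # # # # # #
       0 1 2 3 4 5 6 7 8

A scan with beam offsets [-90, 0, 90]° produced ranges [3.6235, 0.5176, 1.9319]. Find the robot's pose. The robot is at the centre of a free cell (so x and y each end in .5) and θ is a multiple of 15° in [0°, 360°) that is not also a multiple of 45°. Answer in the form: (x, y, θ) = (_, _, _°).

Enumerate (i+0.5, j+0.5, θ) over the 37 free cells and 16 admissible headings. For each, cast all 3 beams and compare to the given ranges.
  (3.5, 4.5, 255°): beam 1 = 0.5176 ≠ 3.6235 ✗
  (6.5, 5.5, 195°): beam 1 = 1.5529 ≠ 3.6235 ✗
  (5.5, 4.5, 345°): beam 2 = 2.5882 ≠ 0.5176 ✗
  (1.5, 2.5, 60°): beam 1 = 0.5774 ≠ 3.6235 ✗
  (1.5, 2.5, 330°): beam 1 = 1.0000 ≠ 3.6235 ✗
  …
  (7.5, 4.5, 345°): r_1=3.6235, r_2=0.5176, r_3=1.9319 — all match ✓
Only this pose fits every beam.

(x, y, θ) = (7.5, 4.5, 345°)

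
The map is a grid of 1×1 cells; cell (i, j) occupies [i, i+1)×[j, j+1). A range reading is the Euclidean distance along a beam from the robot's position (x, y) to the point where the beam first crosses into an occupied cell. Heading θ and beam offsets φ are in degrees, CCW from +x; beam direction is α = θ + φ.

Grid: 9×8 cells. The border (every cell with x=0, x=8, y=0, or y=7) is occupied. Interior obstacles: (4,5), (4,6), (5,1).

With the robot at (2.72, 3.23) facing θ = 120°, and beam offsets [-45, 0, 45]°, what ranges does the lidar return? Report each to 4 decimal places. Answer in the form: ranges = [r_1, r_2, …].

beam 1: φ=-45°, α=75°
  d=(0.2588,0.9659)  start (2,3)  tX=1.0818 tY=0.7972  stride 1/|dx|=3.8637 1/|dy|=1.0353
    cross y-line → (2,4), t=0.7972
    cross x-line → (3,4), t=1.0818
    cross y-line → (3,5), t=1.8324
    cross y-line → (3,6), t=2.8677
    cross y-line → (3,7), t=3.9030 (wall)
  → r_1 = 3.9030
beam 2: φ=0°, α=120°
  d=(-0.5000,0.8660)  start (2,3)  tX=1.4400 tY=0.8891  stride 1/|dx|=2.0000 1/|dy|=1.1547
    cross y-line → (2,4), t=0.8891
    cross x-line → (1,4), t=1.4400
    cross y-line → (1,5), t=2.0438
    cross y-line → (1,6), t=3.1985
    cross x-line → (0,6), t=3.4400 (wall)
  → r_2 = 3.4400
beam 3: φ=45°, α=165°
  d=(-0.9659,0.2588)  start (2,3)  tX=0.7454 tY=2.9751  stride 1/|dx|=1.0353 1/|dy|=3.8637
    cross x-line → (1,3), t=0.7454
    cross x-line → (0,3), t=1.7807 (wall)
  → r_3 = 1.7807

ranges = [3.9030, 3.4400, 1.7807]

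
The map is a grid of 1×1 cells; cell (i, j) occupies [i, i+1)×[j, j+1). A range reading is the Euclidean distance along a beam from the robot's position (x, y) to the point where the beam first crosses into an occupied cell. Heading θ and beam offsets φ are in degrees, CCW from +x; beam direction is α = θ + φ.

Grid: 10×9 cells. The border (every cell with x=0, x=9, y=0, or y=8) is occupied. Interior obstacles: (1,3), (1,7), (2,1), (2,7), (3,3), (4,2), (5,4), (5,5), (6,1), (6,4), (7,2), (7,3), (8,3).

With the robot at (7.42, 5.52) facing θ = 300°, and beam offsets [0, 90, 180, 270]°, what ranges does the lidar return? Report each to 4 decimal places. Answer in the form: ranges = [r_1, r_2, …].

ranges = [1.7551, 1.8244, 2.8637, 1.0400]

beam 1: φ=0°, α=300°
  direction (0.5000, -0.8660); cell (7,5); t to first gridline: x 1.1600, y 0.6004 (then +2.0000 / +1.1547)
    (7,4) via y @ 0.6004
    (8,4) via x @ 1.1600
    (8,3) via y @ 1.7551  # hit
  → r_1 = 1.7551
beam 2: φ=90°, α=30°
  direction (0.8660, 0.5000); cell (7,5); t to first gridline: x 0.6697, y 0.9600 (then +1.1547 / +2.0000)
    (8,5) via x @ 0.6697
    (8,6) via y @ 0.9600
    (9,6) via x @ 1.8244  # hit
  → r_2 = 1.8244
beam 3: φ=180°, α=120°
  direction (-0.5000, 0.8660); cell (7,5); t to first gridline: x 0.8400, y 0.5543 (then +2.0000 / +1.1547)
    (7,6) via y @ 0.5543
    (6,6) via x @ 0.8400
    (6,7) via y @ 1.7090
    (5,7) via x @ 2.8400
    (5,8) via y @ 2.8637  # hit
  → r_3 = 2.8637
beam 4: φ=270°, α=210°
  direction (-0.8660, -0.5000); cell (7,5); t to first gridline: x 0.4850, y 1.0400 (then +1.1547 / +2.0000)
    (6,5) via x @ 0.4850
    (6,4) via y @ 1.0400  # hit
  → r_4 = 1.0400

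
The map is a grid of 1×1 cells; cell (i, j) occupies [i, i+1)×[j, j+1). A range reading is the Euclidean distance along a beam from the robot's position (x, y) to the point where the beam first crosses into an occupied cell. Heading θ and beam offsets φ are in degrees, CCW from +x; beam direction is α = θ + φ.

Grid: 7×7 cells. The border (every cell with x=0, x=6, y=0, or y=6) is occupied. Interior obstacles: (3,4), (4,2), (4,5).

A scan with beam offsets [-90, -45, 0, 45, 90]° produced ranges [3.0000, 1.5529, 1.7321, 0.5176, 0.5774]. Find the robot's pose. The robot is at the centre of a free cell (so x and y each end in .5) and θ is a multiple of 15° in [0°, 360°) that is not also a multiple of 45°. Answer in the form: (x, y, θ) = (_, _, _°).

Candidates: 22 free-cell centres × 16 headings = 352 poses. Raycast each; keep the one whose scan matches to 4 dp.
  (2.5, 5.5, 330°): beam 2 = 4.6587 ≠ 1.5529 ✗
  (3.5, 3.5, 30°): beam 1 = 1.0000 ≠ 3.0000 ✗
  (5.5, 4.5, 345°): beam 1 = 1.9319 ≠ 3.0000 ✗
  (1.5, 2.5, 105°): beam 1 = 4.6587 ≠ 3.0000 ✗
  (5.5, 4.5, 75°): beam 1 = 0.5176 ≠ 3.0000 ✗
  …
  (4.5, 4.5, 30°): r_1=3.0000, r_2=1.5529, r_3=1.7321, r_4=0.5176, r_5=0.5774 — all match ✓
Only this pose fits every beam.

(x, y, θ) = (4.5, 4.5, 30°)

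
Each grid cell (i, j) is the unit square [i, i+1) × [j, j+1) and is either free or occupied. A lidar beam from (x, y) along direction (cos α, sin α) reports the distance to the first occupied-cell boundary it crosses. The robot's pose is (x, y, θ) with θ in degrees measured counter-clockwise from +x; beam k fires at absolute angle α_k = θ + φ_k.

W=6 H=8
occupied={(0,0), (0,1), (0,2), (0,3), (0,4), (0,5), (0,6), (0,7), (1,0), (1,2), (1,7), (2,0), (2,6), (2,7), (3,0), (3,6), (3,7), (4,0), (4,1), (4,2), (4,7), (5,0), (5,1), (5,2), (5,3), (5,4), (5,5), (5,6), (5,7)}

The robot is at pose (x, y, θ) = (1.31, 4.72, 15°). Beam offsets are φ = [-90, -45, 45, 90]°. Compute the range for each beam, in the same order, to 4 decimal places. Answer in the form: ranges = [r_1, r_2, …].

ranges = [1.7807, 3.4400, 1.4780, 1.1977]

beam 1: φ=-90°, α=285°
  direction (0.2588, -0.9659); cell (1,4); t to first gridline: x 2.6660, y 0.7454 (then +3.8637 / +1.0353)
    (1,3) via y @ 0.7454
    (1,2) via y @ 1.7807  # hit
  → r_1 = 1.7807
beam 2: φ=-45°, α=330°
  direction (0.8660, -0.5000); cell (1,4); t to first gridline: x 0.7967, y 1.4400 (then +1.1547 / +2.0000)
    (2,4) via x @ 0.7967
    (2,3) via y @ 1.4400
    (3,3) via x @ 1.9514
    (4,3) via x @ 3.1061
    (4,2) via y @ 3.4400  # hit
  → r_2 = 3.4400
beam 3: φ=45°, α=60°
  direction (0.5000, 0.8660); cell (1,4); t to first gridline: x 1.3800, y 0.3233 (then +2.0000 / +1.1547)
    (1,5) via y @ 0.3233
    (2,5) via x @ 1.3800
    (2,6) via y @ 1.4780  # hit
  → r_3 = 1.4780
beam 4: φ=90°, α=105°
  direction (-0.2588, 0.9659); cell (1,4); t to first gridline: x 1.1977, y 0.2899 (then +3.8637 / +1.0353)
    (1,5) via y @ 0.2899
    (0,5) via x @ 1.1977  # hit
  → r_4 = 1.1977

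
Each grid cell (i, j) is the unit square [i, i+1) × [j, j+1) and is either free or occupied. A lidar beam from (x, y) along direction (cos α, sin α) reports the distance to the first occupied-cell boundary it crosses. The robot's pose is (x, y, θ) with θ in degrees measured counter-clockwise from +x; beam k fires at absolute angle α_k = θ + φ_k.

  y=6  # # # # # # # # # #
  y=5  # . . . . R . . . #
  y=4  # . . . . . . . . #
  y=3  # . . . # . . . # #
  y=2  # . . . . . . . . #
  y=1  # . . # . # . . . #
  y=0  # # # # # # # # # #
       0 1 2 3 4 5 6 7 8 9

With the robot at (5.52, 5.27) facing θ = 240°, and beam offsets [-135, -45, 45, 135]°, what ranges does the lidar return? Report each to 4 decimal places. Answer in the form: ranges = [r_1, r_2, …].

beam 1: φ=-135°, α=105°
  dir = (cos 105°, sin 105°) = (-0.2588, 0.9659); from cell (5,5)
  next x-line at t=2.0091, next y-line at t=0.7558; Δt_x=3.8637, Δt_y=1.0353
    y: enter (5,6) at t=0.7558 ← occupied
  → r_1 = 0.7558
beam 2: φ=-45°, α=195°
  dir = (cos 195°, sin 195°) = (-0.9659, -0.2588); from cell (5,5)
  next x-line at t=0.5383, next y-line at t=1.0432; Δt_x=1.0353, Δt_y=3.8637
    x: enter (4,5) at t=0.5383
    y: enter (4,4) at t=1.0432
    x: enter (3,4) at t=1.5736
    x: enter (2,4) at t=2.6089
    x: enter (1,4) at t=3.6442
    x: enter (0,4) at t=4.6794 ← occupied
  → r_2 = 4.6794
beam 3: φ=45°, α=285°
  dir = (cos 285°, sin 285°) = (0.2588, -0.9659); from cell (5,5)
  next x-line at t=1.8546, next y-line at t=0.2795; Δt_x=3.8637, Δt_y=1.0353
    y: enter (5,4) at t=0.2795
    y: enter (5,3) at t=1.3148
    x: enter (6,3) at t=1.8546
    y: enter (6,2) at t=2.3501
    y: enter (6,1) at t=3.3854
    y: enter (6,0) at t=4.4206 ← occupied
  → r_3 = 4.4206
beam 4: φ=135°, α=15°
  dir = (cos 15°, sin 15°) = (0.9659, 0.2588); from cell (5,5)
  next x-line at t=0.4969, next y-line at t=2.8205; Δt_x=1.0353, Δt_y=3.8637
    x: enter (6,5) at t=0.4969
    x: enter (7,5) at t=1.5322
    x: enter (8,5) at t=2.5675
    y: enter (8,6) at t=2.8205 ← occupied
  → r_4 = 2.8205

ranges = [0.7558, 4.6794, 4.4206, 2.8205]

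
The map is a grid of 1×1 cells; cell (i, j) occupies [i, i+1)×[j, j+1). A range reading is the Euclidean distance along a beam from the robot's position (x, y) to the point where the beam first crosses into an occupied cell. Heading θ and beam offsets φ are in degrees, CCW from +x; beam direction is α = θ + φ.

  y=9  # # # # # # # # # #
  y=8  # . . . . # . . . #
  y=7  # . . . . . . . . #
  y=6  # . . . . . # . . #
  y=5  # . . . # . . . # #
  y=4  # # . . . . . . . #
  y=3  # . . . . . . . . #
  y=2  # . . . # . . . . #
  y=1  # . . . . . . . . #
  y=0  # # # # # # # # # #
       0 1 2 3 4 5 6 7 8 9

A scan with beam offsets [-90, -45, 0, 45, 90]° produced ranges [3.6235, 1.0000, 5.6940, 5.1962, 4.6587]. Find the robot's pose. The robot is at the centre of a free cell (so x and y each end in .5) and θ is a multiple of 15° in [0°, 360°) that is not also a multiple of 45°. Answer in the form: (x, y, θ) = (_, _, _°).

(x, y, θ) = (7.5, 5.5, 195°)

The pose lattice has 58·16 = 928 candidates. Test each by forward raycasting.
  (1.5, 8.5, 195°): beam 1 = 0.5176 ≠ 3.6235 ✗
  (1.5, 3.5, 15°): beam 1 = 2.5882 ≠ 3.6235 ✗
  (6.5, 4.5, 165°): beam 1 = 1.5529 ≠ 3.6235 ✗
  (5.5, 2.5, 330°): beam 1 = 1.7321 ≠ 3.6235 ✗
  …
  (7.5, 5.5, 195°): r_1=3.6235, r_2=1.0000, r_3=5.6940, r_4=5.1962, r_5=4.6587 — all match ✓
Unique over the lattice → pose = (7.5, 5.5, 195°).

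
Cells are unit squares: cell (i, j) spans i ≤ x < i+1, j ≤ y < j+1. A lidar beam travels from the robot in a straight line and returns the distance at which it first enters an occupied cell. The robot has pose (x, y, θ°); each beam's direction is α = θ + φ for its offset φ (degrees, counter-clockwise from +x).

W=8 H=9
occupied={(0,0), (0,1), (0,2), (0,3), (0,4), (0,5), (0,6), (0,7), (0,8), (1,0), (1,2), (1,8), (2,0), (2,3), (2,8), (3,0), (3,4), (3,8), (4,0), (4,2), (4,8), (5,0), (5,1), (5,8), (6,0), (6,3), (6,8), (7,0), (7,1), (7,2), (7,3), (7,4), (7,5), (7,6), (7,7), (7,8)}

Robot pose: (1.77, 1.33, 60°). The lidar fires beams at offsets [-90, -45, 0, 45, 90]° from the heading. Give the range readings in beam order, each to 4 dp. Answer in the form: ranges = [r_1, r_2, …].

ranges = [0.6600, 2.5887, 1.9283, 0.6936, 0.8891]

beam 1: φ=-90°, α=330°
  cosα=0.8660 sinα=-0.5000 | (1,1) | tMaxX 0.2656 tMaxY 0.6600 | tΔX 1.1547 tΔY 2.0000
    t=0.2656 [x] (2,1)
    t=0.6600 [y] (2,0) — stop
  → r_1 = 0.6600
beam 2: φ=-45°, α=15°
  cosα=0.9659 sinα=0.2588 | (1,1) | tMaxX 0.2381 tMaxY 2.5887 | tΔX 1.0353 tΔY 3.8637
    t=0.2381 [x] (2,1)
    t=1.2734 [x] (3,1)
    t=2.3087 [x] (4,1)
    t=2.5887 [y] (4,2) — stop
  → r_2 = 2.5887
beam 3: φ=0°, α=60°
  cosα=0.5000 sinα=0.8660 | (1,1) | tMaxX 0.4600 tMaxY 0.7736 | tΔX 2.0000 tΔY 1.1547
    t=0.4600 [x] (2,1)
    t=0.7736 [y] (2,2)
    t=1.9283 [y] (2,3) — stop
  → r_3 = 1.9283
beam 4: φ=45°, α=105°
  cosα=-0.2588 sinα=0.9659 | (1,1) | tMaxX 2.9751 tMaxY 0.6936 | tΔX 3.8637 tΔY 1.0353
    t=0.6936 [y] (1,2) — stop
  → r_4 = 0.6936
beam 5: φ=90°, α=150°
  cosα=-0.8660 sinα=0.5000 | (1,1) | tMaxX 0.8891 tMaxY 1.3400 | tΔX 1.1547 tΔY 2.0000
    t=0.8891 [x] (0,1) — stop
  → r_5 = 0.8891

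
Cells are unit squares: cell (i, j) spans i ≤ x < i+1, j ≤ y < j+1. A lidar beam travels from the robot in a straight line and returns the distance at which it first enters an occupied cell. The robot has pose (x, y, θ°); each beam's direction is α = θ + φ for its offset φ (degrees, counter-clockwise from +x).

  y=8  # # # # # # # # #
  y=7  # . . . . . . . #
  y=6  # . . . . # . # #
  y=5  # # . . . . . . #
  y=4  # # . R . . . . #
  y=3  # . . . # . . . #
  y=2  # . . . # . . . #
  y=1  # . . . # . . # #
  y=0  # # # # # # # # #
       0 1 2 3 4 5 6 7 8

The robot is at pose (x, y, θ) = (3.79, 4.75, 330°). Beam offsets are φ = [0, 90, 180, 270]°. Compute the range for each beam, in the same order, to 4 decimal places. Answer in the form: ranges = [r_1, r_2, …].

beam 1: φ=0°, α=330°
  dir = (cos 330°, sin 330°) = (0.8660, -0.5000); from cell (3,4)
  next x-line at t=0.2425, next y-line at t=1.5000; Δt_x=1.1547, Δt_y=2.0000
    x: enter (4,4) at t=0.2425
    x: enter (5,4) at t=1.3972
    y: enter (5,3) at t=1.5000
    x: enter (6,3) at t=2.5519
    y: enter (6,2) at t=3.5000
    x: enter (7,2) at t=3.7066
    x: enter (8,2) at t=4.8613 ← occupied
  → r_1 = 4.8613
beam 2: φ=90°, α=60°
  dir = (cos 60°, sin 60°) = (0.5000, 0.8660); from cell (3,4)
  next x-line at t=0.4200, next y-line at t=0.2887; Δt_x=2.0000, Δt_y=1.1547
    y: enter (3,5) at t=0.2887
    x: enter (4,5) at t=0.4200
    y: enter (4,6) at t=1.4434
    x: enter (5,6) at t=2.4200 ← occupied
  → r_2 = 2.4200
beam 3: φ=180°, α=150°
  dir = (cos 150°, sin 150°) = (-0.8660, 0.5000); from cell (3,4)
  next x-line at t=0.9122, next y-line at t=0.5000; Δt_x=1.1547, Δt_y=2.0000
    y: enter (3,5) at t=0.5000
    x: enter (2,5) at t=0.9122
    x: enter (1,5) at t=2.0669 ← occupied
  → r_3 = 2.0669
beam 4: φ=270°, α=240°
  dir = (cos 240°, sin 240°) = (-0.5000, -0.8660); from cell (3,4)
  next x-line at t=1.5800, next y-line at t=0.8660; Δt_x=2.0000, Δt_y=1.1547
    y: enter (3,3) at t=0.8660
    x: enter (2,3) at t=1.5800
    y: enter (2,2) at t=2.0207
    y: enter (2,1) at t=3.1754
    x: enter (1,1) at t=3.5800
    y: enter (1,0) at t=4.3301 ← occupied
  → r_4 = 4.3301

ranges = [4.8613, 2.4200, 2.0669, 4.3301]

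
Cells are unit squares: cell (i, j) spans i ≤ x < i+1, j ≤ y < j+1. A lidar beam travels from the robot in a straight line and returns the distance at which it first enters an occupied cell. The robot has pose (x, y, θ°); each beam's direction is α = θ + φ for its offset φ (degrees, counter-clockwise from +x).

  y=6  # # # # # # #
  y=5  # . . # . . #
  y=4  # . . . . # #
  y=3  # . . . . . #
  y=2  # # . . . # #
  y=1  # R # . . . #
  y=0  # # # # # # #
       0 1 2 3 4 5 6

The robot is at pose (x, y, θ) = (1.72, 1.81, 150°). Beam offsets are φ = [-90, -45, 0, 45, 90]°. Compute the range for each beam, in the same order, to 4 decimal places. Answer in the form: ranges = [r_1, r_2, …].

beam 1: φ=-90°, α=60°
  cosα=0.5000 sinα=0.8660 | (1,1) | tMaxX 0.5600 tMaxY 0.2194 | tΔX 2.0000 tΔY 1.1547
    t=0.2194 [y] (1,2) — stop
  → r_1 = 0.2194
beam 2: φ=-45°, α=105°
  cosα=-0.2588 sinα=0.9659 | (1,1) | tMaxX 2.7819 tMaxY 0.1967 | tΔX 3.8637 tΔY 1.0353
    t=0.1967 [y] (1,2) — stop
  → r_2 = 0.1967
beam 3: φ=0°, α=150°
  cosα=-0.8660 sinα=0.5000 | (1,1) | tMaxX 0.8314 tMaxY 0.3800 | tΔX 1.1547 tΔY 2.0000
    t=0.3800 [y] (1,2) — stop
  → r_3 = 0.3800
beam 4: φ=45°, α=195°
  cosα=-0.9659 sinα=-0.2588 | (1,1) | tMaxX 0.7454 tMaxY 3.1296 | tΔX 1.0353 tΔY 3.8637
    t=0.7454 [x] (0,1) — stop
  → r_4 = 0.7454
beam 5: φ=90°, α=240°
  cosα=-0.5000 sinα=-0.8660 | (1,1) | tMaxX 1.4400 tMaxY 0.9353 | tΔX 2.0000 tΔY 1.1547
    t=0.9353 [y] (1,0) — stop
  → r_5 = 0.9353

ranges = [0.2194, 0.1967, 0.3800, 0.7454, 0.9353]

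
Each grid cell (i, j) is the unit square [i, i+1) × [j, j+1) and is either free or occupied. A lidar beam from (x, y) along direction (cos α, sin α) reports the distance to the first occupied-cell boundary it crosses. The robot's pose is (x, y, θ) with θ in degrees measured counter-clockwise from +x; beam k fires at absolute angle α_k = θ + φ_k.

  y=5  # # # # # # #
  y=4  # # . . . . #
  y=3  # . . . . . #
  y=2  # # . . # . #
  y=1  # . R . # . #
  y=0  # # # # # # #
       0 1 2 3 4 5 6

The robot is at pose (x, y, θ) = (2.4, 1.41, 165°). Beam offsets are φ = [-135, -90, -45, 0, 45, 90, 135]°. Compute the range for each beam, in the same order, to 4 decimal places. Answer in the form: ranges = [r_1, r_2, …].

beam 1: φ=-135°, α=30°
  cosα=0.8660 sinα=0.5000 | (2,1) | tMaxX 0.6928 tMaxY 1.1800 | tΔX 1.1547 tΔY 2.0000
    t=0.6928 [x] (3,1)
    t=1.1800 [y] (3,2)
    t=1.8475 [x] (4,2) — stop
  → r_1 = 1.8475
beam 2: φ=-90°, α=75°
  cosα=0.2588 sinα=0.9659 | (2,1) | tMaxX 2.3182 tMaxY 0.6108 | tΔX 3.8637 tΔY 1.0353
    t=0.6108 [y] (2,2)
    t=1.6461 [y] (2,3)
    t=2.3182 [x] (3,3)
    t=2.6814 [y] (3,4)
    t=3.7166 [y] (3,5) — stop
  → r_2 = 3.7166
beam 3: φ=-45°, α=120°
  cosα=-0.5000 sinα=0.8660 | (2,1) | tMaxX 0.8000 tMaxY 0.6813 | tΔX 2.0000 tΔY 1.1547
    t=0.6813 [y] (2,2)
    t=0.8000 [x] (1,2) — stop
  → r_3 = 0.8000
beam 4: φ=0°, α=165°
  cosα=-0.9659 sinα=0.2588 | (2,1) | tMaxX 0.4141 tMaxY 2.2796 | tΔX 1.0353 tΔY 3.8637
    t=0.4141 [x] (1,1)
    t=1.4494 [x] (0,1) — stop
  → r_4 = 1.4494
beam 5: φ=45°, α=210°
  cosα=-0.8660 sinα=-0.5000 | (2,1) | tMaxX 0.4619 tMaxY 0.8200 | tΔX 1.1547 tΔY 2.0000
    t=0.4619 [x] (1,1)
    t=0.8200 [y] (1,0) — stop
  → r_5 = 0.8200
beam 6: φ=90°, α=255°
  cosα=-0.2588 sinα=-0.9659 | (2,1) | tMaxX 1.5455 tMaxY 0.4245 | tΔX 3.8637 tΔY 1.0353
    t=0.4245 [y] (2,0) — stop
  → r_6 = 0.4245
beam 7: φ=135°, α=300°
  cosα=0.5000 sinα=-0.8660 | (2,1) | tMaxX 1.2000 tMaxY 0.4734 | tΔX 2.0000 tΔY 1.1547
    t=0.4734 [y] (2,0) — stop
  → r_7 = 0.4734

ranges = [1.8475, 3.7166, 0.8000, 1.4494, 0.8200, 0.4245, 0.4734]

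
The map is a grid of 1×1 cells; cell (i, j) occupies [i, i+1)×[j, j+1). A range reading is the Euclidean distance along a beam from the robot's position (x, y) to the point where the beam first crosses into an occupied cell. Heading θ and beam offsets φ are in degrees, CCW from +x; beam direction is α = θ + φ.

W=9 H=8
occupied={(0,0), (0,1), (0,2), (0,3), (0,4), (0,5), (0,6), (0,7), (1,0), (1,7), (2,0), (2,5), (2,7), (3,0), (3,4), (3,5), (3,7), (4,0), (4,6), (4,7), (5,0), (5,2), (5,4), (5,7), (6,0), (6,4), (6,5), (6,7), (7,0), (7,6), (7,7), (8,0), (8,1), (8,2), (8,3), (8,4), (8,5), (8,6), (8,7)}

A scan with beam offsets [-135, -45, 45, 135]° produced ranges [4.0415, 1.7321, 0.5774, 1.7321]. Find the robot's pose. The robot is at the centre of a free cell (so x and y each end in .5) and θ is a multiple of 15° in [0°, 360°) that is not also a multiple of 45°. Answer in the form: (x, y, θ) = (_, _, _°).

(x, y, θ) = (4.5, 2.5, 285°)

Candidates: 33 free-cell centres × 16 headings = 528 poses. Raycast each; keep the one whose scan matches to 4 dp.
  (6.5, 2.5, 330°): beam 1 = 0.5176 ≠ 4.0415 ✗
  (3.5, 6.5, 285°): beam 1 = 1.0000 ≠ 4.0415 ✗
  (4.5, 3.5, 330°): beam 1 = 3.6235 ≠ 4.0415 ✗
  (5.5, 6.5, 300°): beam 1 = 0.5176 ≠ 4.0415 ✗
  …
  (4.5, 2.5, 285°): r_1=4.0415, r_2=1.7321, r_3=0.5774, r_4=1.7321 — all match ✓
Only this pose fits every beam.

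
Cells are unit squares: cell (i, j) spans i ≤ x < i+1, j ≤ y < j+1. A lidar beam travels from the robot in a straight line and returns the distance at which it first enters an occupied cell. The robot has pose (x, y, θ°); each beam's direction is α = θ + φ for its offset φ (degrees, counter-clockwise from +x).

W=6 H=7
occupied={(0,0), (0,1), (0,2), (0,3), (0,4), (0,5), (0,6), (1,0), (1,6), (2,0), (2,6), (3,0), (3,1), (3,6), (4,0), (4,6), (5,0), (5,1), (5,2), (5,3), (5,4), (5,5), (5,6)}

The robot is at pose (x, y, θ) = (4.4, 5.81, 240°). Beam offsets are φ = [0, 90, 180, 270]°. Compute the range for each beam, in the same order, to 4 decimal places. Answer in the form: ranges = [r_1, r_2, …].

ranges = [5.5541, 0.6928, 0.2194, 0.3800]

beam 1: φ=0°, α=240°
  cosα=-0.5000 sinα=-0.8660 | (4,5) | tMaxX 0.8000 tMaxY 0.9353 | tΔX 2.0000 tΔY 1.1547
    t=0.8000 [x] (3,5)
    t=0.9353 [y] (3,4)
    t=2.0900 [y] (3,3)
    t=2.8000 [x] (2,3)
    t=3.2447 [y] (2,2)
    t=4.3994 [y] (2,1)
    t=4.8000 [x] (1,1)
    t=5.5541 [y] (1,0) — stop
  → r_1 = 5.5541
beam 2: φ=90°, α=330°
  cosα=0.8660 sinα=-0.5000 | (4,5) | tMaxX 0.6928 tMaxY 1.6200 | tΔX 1.1547 tΔY 2.0000
    t=0.6928 [x] (5,5) — stop
  → r_2 = 0.6928
beam 3: φ=180°, α=60°
  cosα=0.5000 sinα=0.8660 | (4,5) | tMaxX 1.2000 tMaxY 0.2194 | tΔX 2.0000 tΔY 1.1547
    t=0.2194 [y] (4,6) — stop
  → r_3 = 0.2194
beam 4: φ=270°, α=150°
  cosα=-0.8660 sinα=0.5000 | (4,5) | tMaxX 0.4619 tMaxY 0.3800 | tΔX 1.1547 tΔY 2.0000
    t=0.3800 [y] (4,6) — stop
  → r_4 = 0.3800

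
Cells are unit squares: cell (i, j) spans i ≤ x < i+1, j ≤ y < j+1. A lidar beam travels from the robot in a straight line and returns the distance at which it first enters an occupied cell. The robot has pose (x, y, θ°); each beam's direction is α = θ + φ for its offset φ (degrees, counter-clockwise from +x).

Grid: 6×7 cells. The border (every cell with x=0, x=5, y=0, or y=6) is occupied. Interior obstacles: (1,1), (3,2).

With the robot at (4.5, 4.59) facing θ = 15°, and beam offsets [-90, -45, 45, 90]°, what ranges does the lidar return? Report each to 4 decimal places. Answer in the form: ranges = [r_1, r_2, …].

beam 1: φ=-90°, α=285°
  d=(0.2588,-0.9659)  start (4,4)  tX=1.9319 tY=0.6108  stride 1/|dx|=3.8637 1/|dy|=1.0353
    cross y-line → (4,3), t=0.6108
    cross y-line → (4,2), t=1.6461
    cross x-line → (5,2), t=1.9319 (wall)
  → r_1 = 1.9319
beam 2: φ=-45°, α=330°
  d=(0.8660,-0.5000)  start (4,4)  tX=0.5774 tY=1.1800  stride 1/|dx|=1.1547 1/|dy|=2.0000
    cross x-line → (5,4), t=0.5774 (wall)
  → r_2 = 0.5774
beam 3: φ=45°, α=60°
  d=(0.5000,0.8660)  start (4,4)  tX=1.0000 tY=0.4734  stride 1/|dx|=2.0000 1/|dy|=1.1547
    cross y-line → (4,5), t=0.4734
    cross x-line → (5,5), t=1.0000 (wall)
  → r_3 = 1.0000
beam 4: φ=90°, α=105°
  d=(-0.2588,0.9659)  start (4,4)  tX=1.9319 tY=0.4245  stride 1/|dx|=3.8637 1/|dy|=1.0353
    cross y-line → (4,5), t=0.4245
    cross y-line → (4,6), t=1.4597 (wall)
  → r_4 = 1.4597

ranges = [1.9319, 0.5774, 1.0000, 1.4597]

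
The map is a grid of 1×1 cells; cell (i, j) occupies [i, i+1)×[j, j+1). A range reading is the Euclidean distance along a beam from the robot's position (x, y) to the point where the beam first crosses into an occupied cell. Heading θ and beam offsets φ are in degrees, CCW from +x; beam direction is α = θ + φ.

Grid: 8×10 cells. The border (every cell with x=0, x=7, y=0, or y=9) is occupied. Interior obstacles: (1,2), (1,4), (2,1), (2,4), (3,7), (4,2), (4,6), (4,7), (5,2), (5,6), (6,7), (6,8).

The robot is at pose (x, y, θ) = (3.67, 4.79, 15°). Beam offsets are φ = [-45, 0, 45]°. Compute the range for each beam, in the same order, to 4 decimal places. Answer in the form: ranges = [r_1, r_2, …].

ranges = [3.8452, 3.4475, 1.3972]

beam 1: φ=-45°, α=330°
  dir = (cos 330°, sin 330°) = (0.8660, -0.5000); from cell (3,4)
  next x-line at t=0.3811, next y-line at t=1.5800; Δt_x=1.1547, Δt_y=2.0000
    x: enter (4,4) at t=0.3811
    x: enter (5,4) at t=1.5358
    y: enter (5,3) at t=1.5800
    x: enter (6,3) at t=2.6905
    y: enter (6,2) at t=3.5800
    x: enter (7,2) at t=3.8452 ← occupied
  → r_1 = 3.8452
beam 2: φ=0°, α=15°
  dir = (cos 15°, sin 15°) = (0.9659, 0.2588); from cell (3,4)
  next x-line at t=0.3416, next y-line at t=0.8114; Δt_x=1.0353, Δt_y=3.8637
    x: enter (4,4) at t=0.3416
    y: enter (4,5) at t=0.8114
    x: enter (5,5) at t=1.3769
    x: enter (6,5) at t=2.4122
    x: enter (7,5) at t=3.4475 ← occupied
  → r_2 = 3.4475
beam 3: φ=45°, α=60°
  dir = (cos 60°, sin 60°) = (0.5000, 0.8660); from cell (3,4)
  next x-line at t=0.6600, next y-line at t=0.2425; Δt_x=2.0000, Δt_y=1.1547
    y: enter (3,5) at t=0.2425
    x: enter (4,5) at t=0.6600
    y: enter (4,6) at t=1.3972 ← occupied
  → r_3 = 1.3972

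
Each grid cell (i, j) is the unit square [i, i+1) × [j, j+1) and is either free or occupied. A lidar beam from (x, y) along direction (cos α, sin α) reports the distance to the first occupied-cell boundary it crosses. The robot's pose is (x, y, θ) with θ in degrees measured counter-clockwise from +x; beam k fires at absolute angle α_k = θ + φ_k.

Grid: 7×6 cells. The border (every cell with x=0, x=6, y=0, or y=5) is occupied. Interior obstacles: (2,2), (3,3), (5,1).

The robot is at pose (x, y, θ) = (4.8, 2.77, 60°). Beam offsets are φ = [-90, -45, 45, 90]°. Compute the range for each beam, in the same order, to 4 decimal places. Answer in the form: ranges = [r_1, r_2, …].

beam 1: φ=-90°, α=330°
  dir = (cos 330°, sin 330°) = (0.8660, -0.5000); from cell (4,2)
  next x-line at t=0.2309, next y-line at t=1.5400; Δt_x=1.1547, Δt_y=2.0000
    x: enter (5,2) at t=0.2309
    x: enter (6,2) at t=1.3856 ← occupied
  → r_1 = 1.3856
beam 2: φ=-45°, α=15°
  dir = (cos 15°, sin 15°) = (0.9659, 0.2588); from cell (4,2)
  next x-line at t=0.2071, next y-line at t=0.8887; Δt_x=1.0353, Δt_y=3.8637
    x: enter (5,2) at t=0.2071
    y: enter (5,3) at t=0.8887
    x: enter (6,3) at t=1.2423 ← occupied
  → r_2 = 1.2423
beam 3: φ=45°, α=105°
  dir = (cos 105°, sin 105°) = (-0.2588, 0.9659); from cell (4,2)
  next x-line at t=3.0910, next y-line at t=0.2381; Δt_x=3.8637, Δt_y=1.0353
    y: enter (4,3) at t=0.2381
    y: enter (4,4) at t=1.2734
    y: enter (4,5) at t=2.3087 ← occupied
  → r_3 = 2.3087
beam 4: φ=90°, α=150°
  dir = (cos 150°, sin 150°) = (-0.8660, 0.5000); from cell (4,2)
  next x-line at t=0.9238, next y-line at t=0.4600; Δt_x=1.1547, Δt_y=2.0000
    y: enter (4,3) at t=0.4600
    x: enter (3,3) at t=0.9238 ← occupied
  → r_4 = 0.9238

ranges = [1.3856, 1.2423, 2.3087, 0.9238]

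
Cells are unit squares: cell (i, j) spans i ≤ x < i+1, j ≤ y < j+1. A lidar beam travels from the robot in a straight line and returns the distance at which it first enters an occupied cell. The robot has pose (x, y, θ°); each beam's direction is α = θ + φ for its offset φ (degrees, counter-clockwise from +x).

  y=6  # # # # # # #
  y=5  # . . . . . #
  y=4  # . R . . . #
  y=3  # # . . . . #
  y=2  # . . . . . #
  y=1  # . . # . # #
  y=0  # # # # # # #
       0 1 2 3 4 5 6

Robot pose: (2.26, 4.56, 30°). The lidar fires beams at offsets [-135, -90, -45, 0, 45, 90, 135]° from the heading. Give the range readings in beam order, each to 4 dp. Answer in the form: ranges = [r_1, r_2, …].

beam 1: φ=-135°, α=255°
  direction (-0.2588, -0.9659); cell (2,4); t to first gridline: x 1.0046, y 0.5798 (then +3.8637 / +1.0353)
    (2,3) via y @ 0.5798
    (1,3) via x @ 1.0046  # hit
  → r_1 = 1.0046
beam 2: φ=-90°, α=300°
  direction (0.5000, -0.8660); cell (2,4); t to first gridline: x 1.4800, y 0.6466 (then +2.0000 / +1.1547)
    (2,3) via y @ 0.6466
    (3,3) via x @ 1.4800
    (3,2) via y @ 1.8013
    (3,1) via y @ 2.9560  # hit
  → r_2 = 2.9560
beam 3: φ=-45°, α=345°
  direction (0.9659, -0.2588); cell (2,4); t to first gridline: x 0.7661, y 2.1637 (then +1.0353 / +3.8637)
    (3,4) via x @ 0.7661
    (4,4) via x @ 1.8014
    (4,3) via y @ 2.1637
    (5,3) via x @ 2.8367
    (6,3) via x @ 3.8719  # hit
  → r_3 = 3.8719
beam 4: φ=0°, α=30°
  direction (0.8660, 0.5000); cell (2,4); t to first gridline: x 0.8545, y 0.8800 (then +1.1547 / +2.0000)
    (3,4) via x @ 0.8545
    (3,5) via y @ 0.8800
    (4,5) via x @ 2.0092
    (4,6) via y @ 2.8800  # hit
  → r_4 = 2.8800
beam 5: φ=45°, α=75°
  direction (0.2588, 0.9659); cell (2,4); t to first gridline: x 2.8591, y 0.4555 (then +3.8637 / +1.0353)
    (2,5) via y @ 0.4555
    (2,6) via y @ 1.4908  # hit
  → r_5 = 1.4908
beam 6: φ=90°, α=120°
  direction (-0.5000, 0.8660); cell (2,4); t to first gridline: x 0.5200, y 0.5081 (then +2.0000 / +1.1547)
    (2,5) via y @ 0.5081
    (1,5) via x @ 0.5200
    (1,6) via y @ 1.6628  # hit
  → r_6 = 1.6628
beam 7: φ=135°, α=165°
  direction (-0.9659, 0.2588); cell (2,4); t to first gridline: x 0.2692, y 1.7000 (then +1.0353 / +3.8637)
    (1,4) via x @ 0.2692
    (0,4) via x @ 1.3044  # hit
  → r_7 = 1.3044

ranges = [1.0046, 2.9560, 3.8719, 2.8800, 1.4908, 1.6628, 1.3044]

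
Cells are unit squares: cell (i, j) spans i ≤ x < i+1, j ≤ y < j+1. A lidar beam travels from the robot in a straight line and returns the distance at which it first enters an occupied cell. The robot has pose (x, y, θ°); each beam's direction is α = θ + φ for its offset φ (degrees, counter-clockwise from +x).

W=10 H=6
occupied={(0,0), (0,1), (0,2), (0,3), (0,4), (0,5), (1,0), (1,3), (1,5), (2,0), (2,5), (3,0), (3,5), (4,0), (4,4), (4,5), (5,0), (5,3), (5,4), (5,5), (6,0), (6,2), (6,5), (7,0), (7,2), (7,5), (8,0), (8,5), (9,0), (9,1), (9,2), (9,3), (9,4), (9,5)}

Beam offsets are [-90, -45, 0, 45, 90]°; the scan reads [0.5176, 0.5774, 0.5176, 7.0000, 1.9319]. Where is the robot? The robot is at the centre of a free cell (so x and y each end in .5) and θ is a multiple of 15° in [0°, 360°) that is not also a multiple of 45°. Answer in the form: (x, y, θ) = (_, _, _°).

Enumerate (i+0.5, j+0.5, θ) over the 26 free cells and 16 admissible headings. For each, cast all 5 beams and compare to the given ranges.
  (8.5, 3.5, 240°): beam 1 = 2.8868 ≠ 0.5176 ✗
  (8.5, 2.5, 240°): beam 1 = 0.5774 ≠ 0.5176 ✗
  (8.5, 2.5, 255°): beam 3 = 1.5529 ≠ 0.5176 ✗
  (2.5, 1.5, 285°): beam 1 = 1.5529 ≠ 0.5176 ✗
  …
  (1.5, 4.5, 285°): r_1=0.5176, r_2=0.5774, r_3=0.5176, r_4=7.0000, r_5=1.9319 — all match ✓
No second candidate reproduces the full scan.

(x, y, θ) = (1.5, 4.5, 285°)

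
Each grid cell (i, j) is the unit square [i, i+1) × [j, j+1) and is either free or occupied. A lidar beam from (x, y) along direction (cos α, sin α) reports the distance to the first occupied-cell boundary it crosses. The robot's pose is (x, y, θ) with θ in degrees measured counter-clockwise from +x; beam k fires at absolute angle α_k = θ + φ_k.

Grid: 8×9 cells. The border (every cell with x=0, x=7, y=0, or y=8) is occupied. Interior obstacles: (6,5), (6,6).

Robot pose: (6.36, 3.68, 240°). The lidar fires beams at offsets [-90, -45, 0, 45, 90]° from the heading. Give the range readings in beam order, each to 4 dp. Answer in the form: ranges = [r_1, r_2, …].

ranges = [6.1892, 5.5491, 3.0946, 2.4728, 0.7390]

beam 1: φ=-90°, α=150°
  direction (-0.8660, 0.5000); cell (6,3); t to first gridline: x 0.4157, y 0.6400 (then +1.1547 / +2.0000)
    (5,3) via x @ 0.4157
    (5,4) via y @ 0.6400
    (4,4) via x @ 1.5704
    (4,5) via y @ 2.6400
    (3,5) via x @ 2.7251
    (2,5) via x @ 3.8798
    (2,6) via y @ 4.6400
    (1,6) via x @ 5.0345
    (0,6) via x @ 6.1892  # hit
  → r_1 = 6.1892
beam 2: φ=-45°, α=195°
  direction (-0.9659, -0.2588); cell (6,3); t to first gridline: x 0.3727, y 2.6273 (then +1.0353 / +3.8637)
    (5,3) via x @ 0.3727
    (4,3) via x @ 1.4080
    (3,3) via x @ 2.4433
    (3,2) via y @ 2.6273
    (2,2) via x @ 3.4785
    (1,2) via x @ 4.5138
    (0,2) via x @ 5.5491  # hit
  → r_2 = 5.5491
beam 3: φ=0°, α=240°
  direction (-0.5000, -0.8660); cell (6,3); t to first gridline: x 0.7200, y 0.7852 (then +2.0000 / +1.1547)
    (5,3) via x @ 0.7200
    (5,2) via y @ 0.7852
    (5,1) via y @ 1.9399
    (4,1) via x @ 2.7200
    (4,0) via y @ 3.0946  # hit
  → r_3 = 3.0946
beam 4: φ=45°, α=285°
  direction (0.2588, -0.9659); cell (6,3); t to first gridline: x 2.4728, y 0.7040 (then +3.8637 / +1.0353)
    (6,2) via y @ 0.7040
    (6,1) via y @ 1.7393
    (7,1) via x @ 2.4728  # hit
  → r_4 = 2.4728
beam 5: φ=90°, α=330°
  direction (0.8660, -0.5000); cell (6,3); t to first gridline: x 0.7390, y 1.3600 (then +1.1547 / +2.0000)
    (7,3) via x @ 0.7390  # hit
  → r_5 = 0.7390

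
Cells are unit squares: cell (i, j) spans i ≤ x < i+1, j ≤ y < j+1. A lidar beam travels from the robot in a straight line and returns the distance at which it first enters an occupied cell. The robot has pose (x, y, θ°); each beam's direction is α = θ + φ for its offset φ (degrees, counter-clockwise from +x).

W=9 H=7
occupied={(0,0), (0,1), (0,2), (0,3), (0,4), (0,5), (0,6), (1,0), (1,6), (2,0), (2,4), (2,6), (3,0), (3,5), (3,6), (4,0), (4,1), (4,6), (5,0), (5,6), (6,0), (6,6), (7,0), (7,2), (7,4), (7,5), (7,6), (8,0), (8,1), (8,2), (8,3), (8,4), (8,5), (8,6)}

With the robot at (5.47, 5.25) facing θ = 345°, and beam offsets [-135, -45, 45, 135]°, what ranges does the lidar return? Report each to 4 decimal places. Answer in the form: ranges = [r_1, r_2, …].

beam 1: φ=-135°, α=210°
  dir = (cos 210°, sin 210°) = (-0.8660, -0.5000); from cell (5,5)
  next x-line at t=0.5427, next y-line at t=0.5000; Δt_x=1.1547, Δt_y=2.0000
    y: enter (5,4) at t=0.5000
    x: enter (4,4) at t=0.5427
    x: enter (3,4) at t=1.6974
    y: enter (3,3) at t=2.5000
    x: enter (2,3) at t=2.8521
    x: enter (1,3) at t=4.0068
    y: enter (1,2) at t=4.5000
    x: enter (0,2) at t=5.1615 ← occupied
  → r_1 = 5.1615
beam 2: φ=-45°, α=300°
  dir = (cos 300°, sin 300°) = (0.5000, -0.8660); from cell (5,5)
  next x-line at t=1.0600, next y-line at t=0.2887; Δt_x=2.0000, Δt_y=1.1547
    y: enter (5,4) at t=0.2887
    x: enter (6,4) at t=1.0600
    y: enter (6,3) at t=1.4434
    y: enter (6,2) at t=2.5981
    x: enter (7,2) at t=3.0600 ← occupied
  → r_2 = 3.0600
beam 3: φ=45°, α=30°
  dir = (cos 30°, sin 30°) = (0.8660, 0.5000); from cell (5,5)
  next x-line at t=0.6120, next y-line at t=1.5000; Δt_x=1.1547, Δt_y=2.0000
    x: enter (6,5) at t=0.6120
    y: enter (6,6) at t=1.5000 ← occupied
  → r_3 = 1.5000
beam 4: φ=135°, α=120°
  dir = (cos 120°, sin 120°) = (-0.5000, 0.8660); from cell (5,5)
  next x-line at t=0.9400, next y-line at t=0.8660; Δt_x=2.0000, Δt_y=1.1547
    y: enter (5,6) at t=0.8660 ← occupied
  → r_4 = 0.8660

ranges = [5.1615, 3.0600, 1.5000, 0.8660]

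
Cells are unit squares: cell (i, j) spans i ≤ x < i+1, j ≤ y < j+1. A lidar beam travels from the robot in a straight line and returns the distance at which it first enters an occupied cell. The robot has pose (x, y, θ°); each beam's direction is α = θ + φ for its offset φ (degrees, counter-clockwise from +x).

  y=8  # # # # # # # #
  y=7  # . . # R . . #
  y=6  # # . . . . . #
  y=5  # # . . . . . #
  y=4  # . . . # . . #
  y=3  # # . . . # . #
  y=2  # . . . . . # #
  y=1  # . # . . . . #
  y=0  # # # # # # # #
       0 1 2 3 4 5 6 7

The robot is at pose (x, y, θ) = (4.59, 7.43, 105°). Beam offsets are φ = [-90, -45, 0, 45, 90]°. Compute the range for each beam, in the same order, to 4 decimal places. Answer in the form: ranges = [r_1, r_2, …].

beam 1: φ=-90°, α=15°
  dir = (cos 15°, sin 15°) = (0.9659, 0.2588); from cell (4,7)
  next x-line at t=0.4245, next y-line at t=2.2023; Δt_x=1.0353, Δt_y=3.8637
    x: enter (5,7) at t=0.4245
    x: enter (6,7) at t=1.4597
    y: enter (6,8) at t=2.2023 ← occupied
  → r_1 = 2.2023
beam 2: φ=-45°, α=60°
  dir = (cos 60°, sin 60°) = (0.5000, 0.8660); from cell (4,7)
  next x-line at t=0.8200, next y-line at t=0.6582; Δt_x=2.0000, Δt_y=1.1547
    y: enter (4,8) at t=0.6582 ← occupied
  → r_2 = 0.6582
beam 3: φ=0°, α=105°
  dir = (cos 105°, sin 105°) = (-0.2588, 0.9659); from cell (4,7)
  next x-line at t=2.2796, next y-line at t=0.5901; Δt_x=3.8637, Δt_y=1.0353
    y: enter (4,8) at t=0.5901 ← occupied
  → r_3 = 0.5901
beam 4: φ=45°, α=150°
  dir = (cos 150°, sin 150°) = (-0.8660, 0.5000); from cell (4,7)
  next x-line at t=0.6813, next y-line at t=1.1400; Δt_x=1.1547, Δt_y=2.0000
    x: enter (3,7) at t=0.6813 ← occupied
  → r_4 = 0.6813
beam 5: φ=90°, α=195°
  dir = (cos 195°, sin 195°) = (-0.9659, -0.2588); from cell (4,7)
  next x-line at t=0.6108, next y-line at t=1.6614; Δt_x=1.0353, Δt_y=3.8637
    x: enter (3,7) at t=0.6108 ← occupied
  → r_5 = 0.6108

ranges = [2.2023, 0.6582, 0.5901, 0.6813, 0.6108]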